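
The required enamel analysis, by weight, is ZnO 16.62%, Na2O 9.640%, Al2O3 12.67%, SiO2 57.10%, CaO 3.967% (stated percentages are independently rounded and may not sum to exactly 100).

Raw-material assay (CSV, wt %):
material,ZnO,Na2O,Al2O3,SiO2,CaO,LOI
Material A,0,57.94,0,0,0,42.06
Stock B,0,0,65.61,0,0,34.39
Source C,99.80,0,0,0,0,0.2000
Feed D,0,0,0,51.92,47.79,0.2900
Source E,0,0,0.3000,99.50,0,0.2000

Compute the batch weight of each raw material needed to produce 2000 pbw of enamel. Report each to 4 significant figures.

The intermediate values appear rounded to 4 significant digits as written — all arithmetic carries exact precision at every stage; each reported result takes just one rounding. The derived quantities are rebuilt from the batch weights on 2000 pbw of glass in full precision (five oxide percentages, the yield, LOI, the totals, glass mass), as given in the question or the answer.
Target oxide masses per 2000 pbw enamel:
  ZnO: 16.62% × 2000 = 332.4 pbw
  Na2O: 9.640% × 2000 = 192.8 pbw
  Al2O3: 12.67% × 2000 = 253.4 pbw
  SiO2: 57.10% × 2000 = 1142 pbw
  CaO: 3.967% × 2000 = 79.34 pbw
A balance pass over the oxides, working from each reported weight, for the quoted basis mass (sums match the target masses within answer rounding):
  ZnO: 333.1·0.9980 = 332.4 pbw (target 332.4 pbw)
  Na2O: 332.8·0.5794 = 192.8 pbw (target 192.8 pbw)
  Al2O3: 381.4·0.6561 + 1061·0.003000 = 253.4 pbw (target 253.4 pbw)
  SiO2: 166.0·0.5192 + 1061·0.9950 = 1142 pbw (target 1142 pbw)
  CaO: 166.0·0.4779 = 79.33 pbw (target 79.34 pbw)
The glass-mass cross-check: the batch minus its LOI: 2000 pbw (the Σ of target masses is 2000 pbw; versus the stated basis of 2000 pbw — gaps are rounding artifacts).
Batch total: Σ batch = 2274 pbw; Σ batch·LOI gives LOI loss = 274.4 pbw; yield: glass divided by total = 87.93%.

Batch per 2000 pbw enamel:
  Material A: 332.8 pbw
  Stock B: 381.4 pbw
  Source C: 333.1 pbw
  Feed D: 166.0 pbw
  Source E: 1061 pbw
Total batch = 2274 pbw; LOI loss = 274.4 pbw; yield = 87.93%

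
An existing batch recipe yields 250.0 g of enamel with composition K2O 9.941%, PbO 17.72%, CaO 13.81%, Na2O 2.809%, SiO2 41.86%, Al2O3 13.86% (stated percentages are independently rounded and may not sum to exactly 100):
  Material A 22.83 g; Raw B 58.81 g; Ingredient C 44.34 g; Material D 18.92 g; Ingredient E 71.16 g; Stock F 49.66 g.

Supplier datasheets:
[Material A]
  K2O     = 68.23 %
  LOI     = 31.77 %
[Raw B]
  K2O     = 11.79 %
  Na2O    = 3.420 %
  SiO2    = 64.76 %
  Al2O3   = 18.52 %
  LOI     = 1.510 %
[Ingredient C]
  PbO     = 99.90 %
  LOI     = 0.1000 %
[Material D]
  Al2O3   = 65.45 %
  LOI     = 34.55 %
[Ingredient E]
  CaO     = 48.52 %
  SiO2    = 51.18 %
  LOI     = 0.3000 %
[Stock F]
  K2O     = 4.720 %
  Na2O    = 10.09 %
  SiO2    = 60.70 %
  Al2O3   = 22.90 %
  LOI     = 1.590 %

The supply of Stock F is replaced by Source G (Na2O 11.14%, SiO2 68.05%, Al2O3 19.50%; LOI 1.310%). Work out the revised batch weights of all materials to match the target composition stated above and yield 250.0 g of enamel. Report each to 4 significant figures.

Revised batch per 250.0 g enamel:
  Material A: 26.45 g
  Raw B: 57.75 g
  Ingredient C: 44.34 g
  Material D: 23.10 g
  Ingredient E: 71.16 g
  Source G: 45.31 g
Total batch = 268.1 g; LOI loss = 18.11 g

Every computation maintains exact precision through every step. Mid-chain values are printed rounded to four significant digits across the worked steps — each reported number takes a single rounding — the derived quantities, including yield, totals, glass mass, ignition loss, six oxide percentages, are re-derived using the weight values at 250.0 g of glass in full float precision as set out in the question or the answer.
Oxide-by-oxide targets in 250.0 g enamel:
  K2O: 9.941% × 250.0 = 24.85 g
  PbO: 17.72% × 250.0 = 44.30 g
  CaO: 13.81% × 250.0 = 34.52 g
  Na2O: 2.809% × 250.0 = 7.022 g
  SiO2: 41.86% × 250.0 = 104.6 g
  Al2O3: 13.86% × 250.0 = 34.65 g
Oxide-by-oxide audit on the weights just shown, per the basis as stated (summed amounts equal target values within answer rounding):
  K2O: 26.45·0.6823 + 57.75·0.1179 = 24.86 g (target 24.85 g)
  PbO: 44.34·0.9990 = 44.30 g (target 44.30 g)
  CaO: 71.16·0.4852 = 34.53 g (target 34.52 g)
  Na2O: 57.75·0.03420 + 45.31·0.1114 = 7.023 g (target 7.022 g)
  SiO2: 57.75·0.6476 + 71.16·0.5118 + 45.31·0.6805 = 104.7 g (target 104.6 g)
  Al2O3: 57.75·0.1852 + 23.10·0.6545 + 45.31·0.1950 = 34.65 g (target 34.65 g)
Mass balance on the glass: whole batch net of LOI = 250.0 g (oxide target masses add up to 250.0 g; basis as stated: 250.0 g — differing by rounding only).
Adding the batch up: Σ batch = 268.1 g; LOI loss = Σ batch·LOI = 18.11 g; yield: glass divided by total = 93.25%.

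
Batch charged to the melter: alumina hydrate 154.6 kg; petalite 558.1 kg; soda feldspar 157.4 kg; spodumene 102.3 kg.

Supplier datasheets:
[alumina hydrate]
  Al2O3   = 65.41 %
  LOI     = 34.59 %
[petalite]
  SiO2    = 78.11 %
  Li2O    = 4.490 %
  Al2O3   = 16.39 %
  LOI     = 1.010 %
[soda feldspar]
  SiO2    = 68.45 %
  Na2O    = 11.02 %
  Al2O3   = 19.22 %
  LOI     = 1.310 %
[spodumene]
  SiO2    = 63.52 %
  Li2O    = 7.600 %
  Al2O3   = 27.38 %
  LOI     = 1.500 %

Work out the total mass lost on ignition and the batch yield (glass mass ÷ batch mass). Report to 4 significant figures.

The intermediate values appear, rounded to 4 significant figures, in the printout; all arithmetic runs at full precision in all steps. Each reported number is rounded a single time. The derived quantities, which include the totals, the four compositions, the yield, net glass mass, ignition loss, are rebuilt in full float precision, as quoted within the question or the answer, using the weight values at 909.7 kg of glass.
Loss on ignition, line by line:
  alumina hydrate: 154.6 × 0.3459 = 53.48 kg
  petalite: 558.1 × 0.01010 = 5.637 kg
  soda feldspar: 157.4 × 0.01310 = 2.062 kg
  spodumene: 102.3 × 0.01500 = 1.534 kg
Total LOI = 62.71 kg
Glass = batch − LOI = 972.4 − 62.71 = 909.7 kg

LOI loss = 62.71 kg; glass = 909.7 kg; yield = 93.55%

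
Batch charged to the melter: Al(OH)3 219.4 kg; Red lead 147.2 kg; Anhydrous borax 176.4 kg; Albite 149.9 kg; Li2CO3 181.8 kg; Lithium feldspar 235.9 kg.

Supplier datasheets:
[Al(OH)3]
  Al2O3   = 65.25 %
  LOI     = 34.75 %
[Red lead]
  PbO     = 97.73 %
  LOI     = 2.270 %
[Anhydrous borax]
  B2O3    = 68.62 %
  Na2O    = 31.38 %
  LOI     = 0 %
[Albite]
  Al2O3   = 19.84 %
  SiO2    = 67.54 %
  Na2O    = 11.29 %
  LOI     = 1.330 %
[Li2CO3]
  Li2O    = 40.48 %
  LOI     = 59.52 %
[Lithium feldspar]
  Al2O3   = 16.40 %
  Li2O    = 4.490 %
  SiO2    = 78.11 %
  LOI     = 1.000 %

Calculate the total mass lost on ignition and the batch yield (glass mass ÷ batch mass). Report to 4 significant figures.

Every computation carries full precision at all times — values along the way are displayed rounded off to 4 significant digits alongside each step; exactly one rounding goes into every reported figure. The derived quantities are rebuilt from the batch weights per 918.5 kg of glass at full precision (six oxide percentages, net glass mass, ignition loss, the totals, yield), as quoted within either problem or answer.
Loss on ignition, line by line:
  Al(OH)3: 219.4 × 0.3475 = 76.24 kg
  Red lead: 147.2 × 0.02270 = 3.341 kg
  Anhydrous borax: 176.4 × 0 = 0 kg
  Albite: 149.9 × 0.01330 = 1.994 kg
  Li2CO3: 181.8 × 0.5952 = 108.2 kg
  Lithium feldspar: 235.9 × 0.01000 = 2.359 kg
Total LOI = 192.1 kg
Glass = batch − LOI = 1111 − 192.1 = 918.5 kg

LOI loss = 192.1 kg; glass = 918.5 kg; yield = 82.70%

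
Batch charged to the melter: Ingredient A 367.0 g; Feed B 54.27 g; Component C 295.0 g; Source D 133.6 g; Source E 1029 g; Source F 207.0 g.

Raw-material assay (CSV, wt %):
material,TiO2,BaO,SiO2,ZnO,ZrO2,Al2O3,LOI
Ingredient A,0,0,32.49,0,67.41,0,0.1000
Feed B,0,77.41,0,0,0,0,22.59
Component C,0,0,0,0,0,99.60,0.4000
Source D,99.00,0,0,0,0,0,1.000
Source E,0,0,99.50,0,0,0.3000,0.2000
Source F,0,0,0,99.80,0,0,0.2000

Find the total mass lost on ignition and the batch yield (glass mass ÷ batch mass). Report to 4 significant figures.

LOI loss = 17.61 g; glass = 2068 g; yield = 99.16%

Values along the way appear rounded to 4 significant figures alongside each step — every computation keeps full float precision at all times. Each reported value receives exactly one rounding. Derived quantities are carried in exact precision (net glass mass, the totals, ignition loss, yield, six oxide percentages) from the batch weights per 2068 g of glass as given in the question or the answer.
Per-material ignition loss:
  Ingredient A: 367.0 × 0.001000 = 0.3670 g
  Feed B: 54.27 × 0.2259 = 12.26 g
  Component C: 295.0 × 0.004000 = 1.180 g
  Source D: 133.6 × 0.01000 = 1.336 g
  Source E: 1029 × 0.002000 = 2.058 g
  Source F: 207.0 × 0.002000 = 0.4140 g
Total LOI = 17.61 g
Glass = batch − LOI = 2086 − 17.61 = 2068 g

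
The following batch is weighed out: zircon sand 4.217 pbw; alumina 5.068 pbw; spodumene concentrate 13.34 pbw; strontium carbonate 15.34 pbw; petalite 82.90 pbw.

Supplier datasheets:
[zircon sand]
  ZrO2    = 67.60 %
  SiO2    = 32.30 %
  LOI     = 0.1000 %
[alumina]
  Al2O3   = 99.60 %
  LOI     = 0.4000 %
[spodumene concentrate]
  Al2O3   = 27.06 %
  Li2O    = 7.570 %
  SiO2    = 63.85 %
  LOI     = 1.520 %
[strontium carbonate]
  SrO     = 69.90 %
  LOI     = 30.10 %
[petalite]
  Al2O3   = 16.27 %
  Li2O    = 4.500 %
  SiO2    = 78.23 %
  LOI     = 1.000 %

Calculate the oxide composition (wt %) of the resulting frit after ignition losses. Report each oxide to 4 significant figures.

Intermediates are printed rounded to 4 significant figures at each printed step — the working math runs at exact precision in every operation; each reported result undergoes a single rounding. The derived quantities, which include the totals, yield, ignition loss, five oxide percentages, net glass mass, are recomputed at full precision, as quoted within problem or answer, starting from the weights per 115.2 pbw of glass.
Mass of each oxide from the mix:
  Al2O3: 5.068·0.9960 + 13.34·0.2706 + 82.90·0.1627 = 22.15 pbw
  Li2O: 13.34·0.07570 + 82.90·0.04500 = 4.740 pbw
  ZrO2: 4.217·0.6760 = 2.851 pbw
  SrO: 15.34·0.6990 = 10.72 pbw
  SiO2: 4.217·0.3230 + 13.34·0.6385 + 82.90·0.7823 = 74.73 pbw
LOI: 4.217·0.001000 + 5.068·0.004000 + 13.34·0.01520 + 15.34·0.3010 + 82.90·0.01000 = 5.674 pbw
Net of LOI, the glass mass = 120.9 − 5.674 = 115.2 pbw (matching Σ of the oxides)
percent by weight: oxide/glass ×100

Glass mass = 115.2 pbw (batch 120.9 − LOI 5.674).
Composition: Al2O3 19.22%, Li2O 4.115%, ZrO2 2.475%, SrO 9.309%, SiO2 64.88%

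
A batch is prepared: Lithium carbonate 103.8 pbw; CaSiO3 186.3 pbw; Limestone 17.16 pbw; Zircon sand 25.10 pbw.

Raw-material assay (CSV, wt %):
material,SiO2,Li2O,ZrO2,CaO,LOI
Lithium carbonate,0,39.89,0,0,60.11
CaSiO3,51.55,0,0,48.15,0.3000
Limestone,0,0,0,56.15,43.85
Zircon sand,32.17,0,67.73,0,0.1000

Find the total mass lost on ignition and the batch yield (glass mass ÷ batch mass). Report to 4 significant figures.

All arithmetic runs at full float precision through every step. Values along the way are shown with 4-significant-figure rounding on the page; each reported result is rounded once only — the derived quantities are rebuilt starting from the weights per 261.9 pbw of glass at exact precision (glass mass, ignition loss, the yield, the four compositions, the totals) exactly as shown in the question or the answer.
Loss on ignition, line by line:
  Lithium carbonate: 103.8 × 0.6011 = 62.39 pbw
  CaSiO3: 186.3 × 0.003000 = 0.5589 pbw
  Limestone: 17.16 × 0.4385 = 7.525 pbw
  Zircon sand: 25.10 × 0.001000 = 0.02510 pbw
Total LOI = 70.50 pbw
Glass = batch − LOI = 332.4 − 70.50 = 261.9 pbw

LOI loss = 70.50 pbw; glass = 261.9 pbw; yield = 78.79%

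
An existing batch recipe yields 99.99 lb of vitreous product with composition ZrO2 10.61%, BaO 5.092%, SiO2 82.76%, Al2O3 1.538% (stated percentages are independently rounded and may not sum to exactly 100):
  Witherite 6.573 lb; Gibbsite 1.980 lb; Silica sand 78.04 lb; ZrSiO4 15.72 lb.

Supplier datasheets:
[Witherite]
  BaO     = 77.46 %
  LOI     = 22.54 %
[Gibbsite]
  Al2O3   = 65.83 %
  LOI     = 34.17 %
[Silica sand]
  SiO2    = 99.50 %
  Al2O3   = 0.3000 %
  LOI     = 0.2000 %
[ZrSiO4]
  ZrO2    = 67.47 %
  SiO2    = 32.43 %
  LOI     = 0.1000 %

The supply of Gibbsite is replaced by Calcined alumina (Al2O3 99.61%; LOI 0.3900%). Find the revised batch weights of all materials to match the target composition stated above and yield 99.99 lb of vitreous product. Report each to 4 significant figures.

All internal work keeps exact precision through the solve; working values are printed with 4-significant-digit rounding between the steps — every reported value takes a single rounding; derived quantities (ignition loss, net glass mass, yield, the totals, four oxide percentages) are recomputed in exact precision from the batch weights on 99.99 lb of glass, exactly as printed in either problem or answer.
Oxide mass targets, per 99.99 lb vitreous product:
  ZrO2: 10.61% × 99.99 = 10.61 lb
  BaO: 5.092% × 99.99 = 5.091 lb
  SiO2: 82.76% × 99.99 = 82.75 lb
  Al2O3: 1.538% × 99.99 = 1.538 lb
Sums-versus-targets review given the weights on record, on the stated basis (each sum matches its target mass once rounding is allowed for):
  ZrO2: 15.72·0.6747 = 10.61 lb (target 10.61 lb)
  BaO: 6.573·0.7746 = 5.091 lb (target 5.091 lb)
  SiO2: 78.04·0.9950 + 15.72·0.3243 = 82.75 lb (target 82.75 lb)
  Al2O3: 1.309·0.9961 + 78.04·0.003000 = 1.538 lb (target 1.538 lb)
Glass-mass bookkeeping: total charge less LOI = 99.98 lb (summing oxide targets gives 99.99 lb; with the basis standing at 99.99 lb — gaps are rounding artifacts).
Batch grand total — Σ batch = 101.6 lb; LOI removed, Σ of batch·LOI: 1.658 lb; yield = glass ÷ total batch = 98.37%.

Revised batch per 99.99 lb vitreous product:
  Witherite: 6.573 lb
  Calcined alumina: 1.309 lb
  Silica sand: 78.04 lb
  ZrSiO4: 15.72 lb
Total batch = 101.6 lb; LOI loss = 1.658 lb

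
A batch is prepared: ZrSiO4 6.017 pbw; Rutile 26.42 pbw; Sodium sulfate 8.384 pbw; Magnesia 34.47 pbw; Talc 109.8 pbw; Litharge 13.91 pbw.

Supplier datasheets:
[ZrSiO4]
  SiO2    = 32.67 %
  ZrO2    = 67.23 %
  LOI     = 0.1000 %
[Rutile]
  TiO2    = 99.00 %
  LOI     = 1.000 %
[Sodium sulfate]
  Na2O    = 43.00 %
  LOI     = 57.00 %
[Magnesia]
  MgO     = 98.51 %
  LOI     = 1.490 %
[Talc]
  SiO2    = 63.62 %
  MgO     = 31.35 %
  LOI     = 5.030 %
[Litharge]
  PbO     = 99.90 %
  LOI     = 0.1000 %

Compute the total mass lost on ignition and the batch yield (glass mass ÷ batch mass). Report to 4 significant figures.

All arithmetic runs at full float precision through every step; working values are rounded off to 4 significant digits when displayed. A single rounding finalizes each reported figure; derived quantities are recomputed at exact precision (net glass mass, yield, totals, ignition loss, the six compositions) from the batch weights at 187.9 pbw of glass, as given in problem or answer.
LOI of each material in turn:
  ZrSiO4: 6.017 × 0.001000 = 0.006017 pbw
  Rutile: 26.42 × 0.01000 = 0.2642 pbw
  Sodium sulfate: 8.384 × 0.5700 = 4.779 pbw
  Magnesia: 34.47 × 0.01490 = 0.5136 pbw
  Talc: 109.8 × 0.05030 = 5.523 pbw
  Litharge: 13.91 × 0.001000 = 0.01391 pbw
Total LOI = 11.10 pbw
Glass = batch − LOI = 199.0 − 11.10 = 187.9 pbw

LOI loss = 11.10 pbw; glass = 187.9 pbw; yield = 94.42%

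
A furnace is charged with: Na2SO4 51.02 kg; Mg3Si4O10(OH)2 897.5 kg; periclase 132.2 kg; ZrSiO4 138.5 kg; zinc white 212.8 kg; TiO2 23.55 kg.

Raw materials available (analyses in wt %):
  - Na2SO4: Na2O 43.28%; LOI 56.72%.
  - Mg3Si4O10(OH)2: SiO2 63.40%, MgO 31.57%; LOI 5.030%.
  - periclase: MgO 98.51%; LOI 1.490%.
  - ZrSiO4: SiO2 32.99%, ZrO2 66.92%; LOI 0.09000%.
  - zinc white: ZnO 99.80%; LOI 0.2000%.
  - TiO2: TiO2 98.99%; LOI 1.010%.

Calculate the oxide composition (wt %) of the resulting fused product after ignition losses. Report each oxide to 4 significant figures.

Intermediates are displayed with 4-significant-digit rounding on the page. The whole derivation carries full float precision all the way through. Every reported figure is rounded once only — derived quantities, including glass mass, the totals, ignition loss, the six compositions, the yield, are recomputed from the batch weights for 1379 kg of glass in full precision, as they appear in the problem or answer text.
What the batch supplies per oxide:
  TiO2: 23.55·0.9899 = 23.31 kg
  ZnO: 212.8·0.9980 = 212.4 kg
  SiO2: 897.5·0.6340 + 138.5·0.3299 = 614.7 kg
  ZrO2: 138.5·0.6692 = 92.68 kg
  Na2O: 51.02·0.4328 = 22.08 kg
  MgO: 897.5·0.3157 + 132.2·0.9851 = 413.6 kg
LOI: 51.02·0.5672 + 897.5·0.05030 + 132.2·0.01490 + 138.5·9.000e-04 + 212.8·0.002000 + 23.55·0.01010 = 76.84 kg
Net of LOI, the glass mass = 1456 − 76.84 = 1379 kg (equal to the oxide-mass sum)
oxide / glass × 100 gives the wt %

Glass mass = 1379 kg (batch 1456 − LOI 76.84).
Composition: TiO2 1.691%, ZnO 15.40%, SiO2 44.58%, ZrO2 6.722%, Na2O 1.602%, MgO 30.00%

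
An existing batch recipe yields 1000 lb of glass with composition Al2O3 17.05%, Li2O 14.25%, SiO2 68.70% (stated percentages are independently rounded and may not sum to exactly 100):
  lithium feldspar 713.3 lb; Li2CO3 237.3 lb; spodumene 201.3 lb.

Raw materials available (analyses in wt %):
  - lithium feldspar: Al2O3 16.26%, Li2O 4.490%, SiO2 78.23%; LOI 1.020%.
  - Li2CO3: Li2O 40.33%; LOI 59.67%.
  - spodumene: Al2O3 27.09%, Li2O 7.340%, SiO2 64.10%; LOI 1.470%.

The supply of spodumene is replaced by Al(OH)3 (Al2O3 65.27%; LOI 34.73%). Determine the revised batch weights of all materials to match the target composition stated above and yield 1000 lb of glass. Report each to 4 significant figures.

Revised batch per 1000 lb glass:
  lithium feldspar: 878.2 lb
  Li2CO3: 255.6 lb
  Al(OH)3: 42.45 lb
Total batch = 1176 lb; LOI loss = 176.2 lb

The whole derivation holds full precision in all steps; intermediates appear (rounded to 4 significant digits) in the working. Each reported result takes a single rounding — the derived quantities, including the three compositions, totals, glass mass, LOI, yield, are re-derived using the weight values for 1000 lb of glass in full float precision, as set out in either problem or answer.
Target oxide masses per 1000 lb glass:
  Al2O3: 17.05% × 1000 = 170.5 lb
  Li2O: 14.25% × 1000 = 142.5 lb
  SiO2: 68.70% × 1000 = 687.0 lb
A balance pass over the oxides, on the weights just shown, for the quoted basis mass (summed amounts equal target values net of answer rounding effects):
  Al2O3: 878.2·0.1626 + 42.45·0.6527 = 170.5 lb (target 170.5 lb)
  Li2O: 878.2·0.04490 + 255.6·0.4033 = 142.5 lb (target 142.5 lb)
  SiO2: 878.2·0.7823 = 687.0 lb (target 687.0 lb)
Auditing the glass mass value: batch total minus LOI = 1000 lb (the targets, summed, come to 1000 lb; with the basis standing at 1000 lb — any gap is answer rounding).
Whole-batch sum: Σ batch = 1176 lb; LOI removed, Σ of batch·LOI: 176.2 lb; the yield ratio, glass ÷ batch: 85.02%.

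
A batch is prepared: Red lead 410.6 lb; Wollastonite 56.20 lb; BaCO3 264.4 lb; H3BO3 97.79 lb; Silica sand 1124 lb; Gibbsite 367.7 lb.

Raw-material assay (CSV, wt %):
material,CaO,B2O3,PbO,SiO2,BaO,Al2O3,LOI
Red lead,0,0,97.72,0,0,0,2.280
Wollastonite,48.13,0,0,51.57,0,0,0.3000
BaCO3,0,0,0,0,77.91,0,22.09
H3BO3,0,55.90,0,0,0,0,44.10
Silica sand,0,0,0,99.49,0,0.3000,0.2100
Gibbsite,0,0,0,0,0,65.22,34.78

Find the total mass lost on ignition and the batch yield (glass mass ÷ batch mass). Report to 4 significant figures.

Intermediates are displayed rounded to four significant figures alongside each step. The working math holds exact precision from first step to last. A single rounding finalizes every reported value. All derived quantities, including LOI, the yield, the six compositions, glass mass, the totals, are rebuilt from the batch weights for 2079 lb of glass in full float precision exactly as shown in the problem or answer text.
LOI of each material in turn:
  Red lead: 410.6 × 0.02280 = 9.362 lb
  Wollastonite: 56.20 × 0.003000 = 0.1686 lb
  BaCO3: 264.4 × 0.2209 = 58.41 lb
  H3BO3: 97.79 × 0.4410 = 43.13 lb
  Silica sand: 1124 × 0.002100 = 2.360 lb
  Gibbsite: 367.7 × 0.3478 = 127.9 lb
Total LOI = 241.3 lb
Glass = batch − LOI = 2321 − 241.3 = 2079 lb

LOI loss = 241.3 lb; glass = 2079 lb; yield = 89.60%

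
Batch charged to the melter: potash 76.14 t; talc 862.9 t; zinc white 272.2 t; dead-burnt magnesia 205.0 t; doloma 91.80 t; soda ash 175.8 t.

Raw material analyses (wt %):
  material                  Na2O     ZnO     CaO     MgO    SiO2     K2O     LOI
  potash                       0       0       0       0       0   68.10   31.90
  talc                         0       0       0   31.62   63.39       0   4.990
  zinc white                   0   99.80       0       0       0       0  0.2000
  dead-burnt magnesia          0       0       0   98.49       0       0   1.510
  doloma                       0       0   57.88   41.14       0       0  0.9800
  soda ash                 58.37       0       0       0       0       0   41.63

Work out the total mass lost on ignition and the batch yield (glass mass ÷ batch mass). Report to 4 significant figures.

Values along the way are shown rounded to four significant digits as written; the whole derivation carries exact precision through every step; every reported figure carries a single rounding — all derived quantities, including LOI, six oxide percentages, yield, totals, net glass mass, are re-derived from the batch weights at 1539 t of glass in full float precision, exactly as shown in either problem or answer.
Ignition loss by material:
  potash: 76.14 × 0.3190 = 24.29 t
  talc: 862.9 × 0.04990 = 43.06 t
  zinc white: 272.2 × 0.002000 = 0.5444 t
  dead-burnt magnesia: 205.0 × 0.01510 = 3.095 t
  doloma: 91.80 × 0.009800 = 0.8996 t
  soda ash: 175.8 × 0.4163 = 73.19 t
Total LOI = 145.1 t
Glass = batch − LOI = 1684 − 145.1 = 1539 t

LOI loss = 145.1 t; glass = 1539 t; yield = 91.38%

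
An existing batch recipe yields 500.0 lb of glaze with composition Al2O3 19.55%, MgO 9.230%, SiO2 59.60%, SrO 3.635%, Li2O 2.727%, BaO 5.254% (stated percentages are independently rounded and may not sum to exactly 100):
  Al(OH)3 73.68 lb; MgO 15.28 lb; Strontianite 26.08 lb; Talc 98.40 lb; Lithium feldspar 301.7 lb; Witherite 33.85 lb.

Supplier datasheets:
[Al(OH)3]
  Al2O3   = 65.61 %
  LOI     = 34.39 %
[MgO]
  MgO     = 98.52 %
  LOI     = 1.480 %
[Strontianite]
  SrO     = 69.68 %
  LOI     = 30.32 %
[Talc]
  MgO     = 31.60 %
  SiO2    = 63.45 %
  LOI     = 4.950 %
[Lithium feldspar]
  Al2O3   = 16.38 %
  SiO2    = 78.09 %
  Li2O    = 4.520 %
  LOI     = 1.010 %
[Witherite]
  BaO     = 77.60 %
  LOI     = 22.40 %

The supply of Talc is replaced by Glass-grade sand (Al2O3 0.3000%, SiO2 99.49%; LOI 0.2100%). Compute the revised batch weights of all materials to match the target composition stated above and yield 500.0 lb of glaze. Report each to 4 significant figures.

Revised batch per 500.0 lb glaze:
  Al(OH)3: 73.39 lb
  MgO: 46.84 lb
  Strontianite: 26.08 lb
  Glass-grade sand: 62.75 lb
  Lithium feldspar: 301.7 lb
  Witherite: 33.85 lb
Total batch = 544.6 lb; LOI loss = 44.60 lb

Working values are printed, rounded to 4 significant figures, on the page. The working math carries exact precision throughout — every reported figure sees exactly one rounding. Derived quantities, which include LOI, yield, net glass mass, six oxide percentages, totals, are carried at full precision, precisely as stated by the problem or the answer, from the weighed amounts per 500.0 lb of glass.
Target oxide masses per 500.0 lb glaze:
  Al2O3: 19.55% × 500.0 = 97.75 lb
  MgO: 9.230% × 500.0 = 46.15 lb
  SiO2: 59.60% × 500.0 = 298.0 lb
  SrO: 3.635% × 500.0 = 18.18 lb
  Li2O: 2.727% × 500.0 = 13.64 lb
  BaO: 5.254% × 500.0 = 26.27 lb
Balance tally, oxide-wise, working from each reported weight, for the quoted basis mass (target by target, the sums agree up to rounding of the answer):
  Al2O3: 73.39·0.6561 + 62.75·0.003000 + 301.7·0.1638 = 97.76 lb (target 97.75 lb)
  MgO: 46.84·0.9852 = 46.15 lb (target 46.15 lb)
  SiO2: 62.75·0.9949 + 301.7·0.7809 = 298.0 lb (target 298.0 lb)
  SrO: 26.08·0.6968 = 18.17 lb (target 18.18 lb)
  Li2O: 301.7·0.04520 = 13.64 lb (target 13.64 lb)
  BaO: 33.85·0.7760 = 26.27 lb (target 26.27 lb)
Auditing the glass mass value: the batch minus its LOI: 500.0 lb (summing oxide targets gives 500.0 lb; with the basis standing at 500.0 lb — gaps are rounding artifacts).
Whole-batch sum: Σ batch = 544.6 lb; Σ batch·LOI gives LOI loss = 44.60 lb; yield, glass over the total, = 91.81%.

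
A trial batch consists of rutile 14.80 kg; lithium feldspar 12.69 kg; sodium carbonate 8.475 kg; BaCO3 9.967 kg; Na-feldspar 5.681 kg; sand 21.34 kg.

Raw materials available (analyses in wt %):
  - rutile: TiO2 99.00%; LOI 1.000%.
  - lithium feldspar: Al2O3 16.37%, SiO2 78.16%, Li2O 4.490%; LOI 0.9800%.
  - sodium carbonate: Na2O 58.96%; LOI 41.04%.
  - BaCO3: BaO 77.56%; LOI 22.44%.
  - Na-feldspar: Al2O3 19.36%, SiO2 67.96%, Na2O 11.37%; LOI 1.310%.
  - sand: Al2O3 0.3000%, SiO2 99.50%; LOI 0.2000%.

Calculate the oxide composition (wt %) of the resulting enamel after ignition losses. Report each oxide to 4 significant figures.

Glass mass = 66.85 kg (batch 72.95 − LOI 6.104).
Composition: TiO2 21.92%, BaO 11.56%, Al2O3 4.849%, SiO2 52.38%, Li2O 0.8523%, Na2O 8.441%

Mid-chain values are displayed rounded to four significant figures on the page; each numeric step runs at exact precision at each step; every reported value receives exactly one rounding — derived quantities are carried from the weighed amounts for 66.85 kg of glass at full precision (yield, ignition loss, six oxide percentages, glass mass, totals) exactly as shown in the problem or the answer.
Oxide masses out of the charge:
  TiO2: 14.80·0.9900 = 14.65 kg
  BaO: 9.967·0.7756 = 7.730 kg
  Al2O3: 12.69·0.1637 + 5.681·0.1936 + 21.34·0.003000 = 3.241 kg
  SiO2: 12.69·0.7816 + 5.681·0.6796 + 21.34·0.9950 = 35.01 kg
  Li2O: 12.69·0.04490 = 0.5698 kg
  Na2O: 8.475·0.5896 + 5.681·0.1137 = 5.643 kg
LOI: 14.80·0.01000 + 12.69·0.009800 + 8.475·0.4104 + 9.967·0.2244 + 5.681·0.01310 + 21.34·0.002000 = 6.104 kg
Glass mass = batch − LOI = 72.95 − 6.104 = 66.85 kg (consistent with Σ oxide mass)
each wt % is 100 × oxide ÷ glass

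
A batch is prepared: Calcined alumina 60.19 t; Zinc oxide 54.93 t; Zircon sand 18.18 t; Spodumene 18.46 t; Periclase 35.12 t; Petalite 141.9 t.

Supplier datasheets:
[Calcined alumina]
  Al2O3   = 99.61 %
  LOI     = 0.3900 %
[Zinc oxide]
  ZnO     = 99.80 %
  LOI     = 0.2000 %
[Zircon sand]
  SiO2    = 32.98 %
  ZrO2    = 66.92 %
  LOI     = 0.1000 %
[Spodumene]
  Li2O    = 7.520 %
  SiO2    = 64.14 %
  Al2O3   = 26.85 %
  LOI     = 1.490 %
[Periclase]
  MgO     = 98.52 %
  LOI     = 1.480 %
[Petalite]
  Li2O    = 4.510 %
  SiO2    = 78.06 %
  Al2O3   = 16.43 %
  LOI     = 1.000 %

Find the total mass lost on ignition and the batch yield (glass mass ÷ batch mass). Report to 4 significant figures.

LOI loss = 2.577 t; glass = 326.2 t; yield = 99.22%

Exact precision is held throughout; working values are displayed (rounded to four significant digits) in the printout — each reported result takes just one rounding — derived quantities, which include glass mass, the six compositions, totals, LOI, the yield, are computed in full precision, precisely as stated by question or answer, using the weight values for 326.2 t of glass.
Loss on ignition, line by line:
  Calcined alumina: 60.19 × 0.003900 = 0.2347 t
  Zinc oxide: 54.93 × 0.002000 = 0.1099 t
  Zircon sand: 18.18 × 0.001000 = 0.01818 t
  Spodumene: 18.46 × 0.01490 = 0.2751 t
  Periclase: 35.12 × 0.01480 = 0.5198 t
  Petalite: 141.9 × 0.01000 = 1.419 t
Total LOI = 2.577 t
Glass = batch − LOI = 328.8 − 2.577 = 326.2 t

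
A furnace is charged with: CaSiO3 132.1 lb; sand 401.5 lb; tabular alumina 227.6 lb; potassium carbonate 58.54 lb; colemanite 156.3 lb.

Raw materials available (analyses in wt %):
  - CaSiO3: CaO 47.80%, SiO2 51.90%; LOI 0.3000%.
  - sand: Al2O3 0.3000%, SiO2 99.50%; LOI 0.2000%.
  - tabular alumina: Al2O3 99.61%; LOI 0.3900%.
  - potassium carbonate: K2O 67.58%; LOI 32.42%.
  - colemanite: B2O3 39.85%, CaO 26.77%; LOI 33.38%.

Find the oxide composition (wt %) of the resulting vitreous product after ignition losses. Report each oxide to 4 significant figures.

All arithmetic carries full precision all the way through; working values appear (rounded to four significant figures) within the worked lines — each reported value takes just one rounding. The derived quantities (totals, ignition loss, the five compositions, the yield, glass mass) are re-derived in full float precision from the batch weights for 902.8 lb of glass as written in the question or the answer.
Delivered oxide masses:
  B2O3: 156.3·0.3985 = 62.29 lb
  Al2O3: 401.5·0.003000 + 227.6·0.9961 = 227.9 lb
  K2O: 58.54·0.6758 = 39.56 lb
  CaO: 132.1·0.4780 + 156.3·0.2677 = 105.0 lb
  SiO2: 132.1·0.5190 + 401.5·0.9950 = 468.1 lb
LOI: 132.1·0.003000 + 401.5·0.002000 + 227.6·0.003900 + 58.54·0.3242 + 156.3·0.3338 = 73.24 lb
batch − LOI leaves glass = 976.0 − 73.24 = 902.8 lb (the oxide masses sum to this)
oxide / glass × 100 gives the wt %

Glass mass = 902.8 lb (batch 976.0 − LOI 73.24).
Composition: B2O3 6.899%, Al2O3 25.25%, K2O 4.382%, CaO 11.63%, SiO2 51.84%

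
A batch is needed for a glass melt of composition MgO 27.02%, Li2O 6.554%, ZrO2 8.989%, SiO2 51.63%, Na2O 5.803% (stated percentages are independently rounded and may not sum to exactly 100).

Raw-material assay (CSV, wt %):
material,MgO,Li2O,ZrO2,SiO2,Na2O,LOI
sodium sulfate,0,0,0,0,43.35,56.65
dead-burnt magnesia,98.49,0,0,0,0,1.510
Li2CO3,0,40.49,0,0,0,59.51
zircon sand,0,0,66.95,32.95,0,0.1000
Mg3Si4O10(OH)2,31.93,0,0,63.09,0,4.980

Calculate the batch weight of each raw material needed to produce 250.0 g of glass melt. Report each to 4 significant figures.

Intermediates appear rounded to 4 significant digits as written — the working math holds exact precision end to end. A single rounding completes each reported result. All derived quantities (glass mass, the totals, LOI, five oxide percentages, the yield) are carried from the weighed amounts at 250.0 g of glass at full float precision, precisely as stated by the problem or the answer.
Oxide-by-oxide targets in 250.0 g glass melt:
  MgO: 27.02% × 250.0 = 67.55 g
  Li2O: 6.554% × 250.0 = 16.39 g
  ZrO2: 8.989% × 250.0 = 22.47 g
  SiO2: 51.63% × 250.0 = 129.1 g
  Na2O: 5.803% × 250.0 = 14.51 g
Sums-versus-targets review on the weights just shown, under the basis named above (delivered sums recover each target given rounding of the digits):
  MgO: 7.942·0.9849 + 187.1·0.3193 = 67.56 g (target 67.55 g)
  Li2O: 40.47·0.4049 = 16.39 g (target 16.39 g)
  ZrO2: 33.57·0.6695 = 22.48 g (target 22.47 g)
  SiO2: 33.57·0.3295 + 187.1·0.6309 = 129.1 g (target 129.1 g)
  Na2O: 33.47·0.4335 = 14.51 g (target 14.51 g)
Glass-mass sanity pass: Σ batch − LOI loss = 250.0 g (the Σ of target masses is 250.0 g; the stated basis being 250.0 g — any gap is answer rounding).
Batch grand total — Σ batch = 302.6 g; LOI removed, Σ of batch·LOI: 52.52 g; yield: glass divided by total = 82.64%.

Batch per 250.0 g glass melt:
  sodium sulfate: 33.47 g
  dead-burnt magnesia: 7.942 g
  Li2CO3: 40.47 g
  zircon sand: 33.57 g
  Mg3Si4O10(OH)2: 187.1 g
Total batch = 302.6 g; LOI loss = 52.52 g; yield = 82.64%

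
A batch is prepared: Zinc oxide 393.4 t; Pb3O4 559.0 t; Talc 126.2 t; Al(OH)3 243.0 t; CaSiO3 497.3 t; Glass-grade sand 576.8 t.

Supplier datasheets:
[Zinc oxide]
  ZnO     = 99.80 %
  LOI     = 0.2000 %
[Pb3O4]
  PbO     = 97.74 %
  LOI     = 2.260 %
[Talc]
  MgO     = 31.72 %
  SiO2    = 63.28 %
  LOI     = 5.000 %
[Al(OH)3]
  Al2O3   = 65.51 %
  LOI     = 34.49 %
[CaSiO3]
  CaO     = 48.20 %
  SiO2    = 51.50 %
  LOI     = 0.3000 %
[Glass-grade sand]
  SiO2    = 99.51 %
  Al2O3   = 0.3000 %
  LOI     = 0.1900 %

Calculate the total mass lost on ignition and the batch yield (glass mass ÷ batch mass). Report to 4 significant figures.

LOI loss = 106.1 t; glass = 2290 t; yield = 95.57%

Intermediates appear, rounded to 4 significant figures, alongside each step; all arithmetic keeps exact precision all the way through; a single rounding yields every reported result; the derived quantities, which include the six compositions, LOI, the totals, yield, glass mass, are computed at full precision, as set out in the problem or answer text, from the weighed amounts for 2290 t of glass.
LOI of each material in turn:
  Zinc oxide: 393.4 × 0.002000 = 0.7868 t
  Pb3O4: 559.0 × 0.02260 = 12.63 t
  Talc: 126.2 × 0.05000 = 6.310 t
  Al(OH)3: 243.0 × 0.3449 = 83.81 t
  CaSiO3: 497.3 × 0.003000 = 1.492 t
  Glass-grade sand: 576.8 × 0.001900 = 1.096 t
Total LOI = 106.1 t
Glass = batch − LOI = 2396 − 106.1 = 2290 t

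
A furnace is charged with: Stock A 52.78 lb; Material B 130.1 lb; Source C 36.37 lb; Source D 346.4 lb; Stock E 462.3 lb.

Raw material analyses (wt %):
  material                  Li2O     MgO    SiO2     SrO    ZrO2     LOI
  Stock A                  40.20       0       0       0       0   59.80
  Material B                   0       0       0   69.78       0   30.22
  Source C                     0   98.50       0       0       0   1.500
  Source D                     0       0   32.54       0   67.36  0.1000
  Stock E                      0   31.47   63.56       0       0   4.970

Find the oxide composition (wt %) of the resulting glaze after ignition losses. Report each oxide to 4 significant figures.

Mid-chain values appear, with 4-significant-digit rounding, within the worked lines — all arithmetic carries full float precision throughout — every reported result is rounded only once; all derived quantities (totals, net glass mass, the five compositions, ignition loss, the yield) are re-derived in full precision from the weighed amounts per 933.2 lb of glass as given in the problem or the answer.
What the batch supplies per oxide:
  Li2O: 52.78·0.4020 = 21.22 lb
  MgO: 36.37·0.9850 + 462.3·0.3147 = 181.3 lb
  SiO2: 346.4·0.3254 + 462.3·0.6356 = 406.6 lb
  SrO: 130.1·0.6978 = 90.78 lb
  ZrO2: 346.4·0.6736 = 233.3 lb
LOI: 52.78·0.5980 + 130.1·0.3022 + 36.37·0.01500 + 346.4·0.001000 + 462.3·0.04970 = 94.75 lb
Resulting glass, batch − LOI: 1028 − 94.75 = 933.2 lb (consistent with Σ oxide mass)
wt % = oxide mass / glass mass × 100

Glass mass = 933.2 lb (batch 1028 − LOI 94.75).
Composition: Li2O 2.274%, MgO 19.43%, SiO2 43.57%, SrO 9.728%, ZrO2 25.00%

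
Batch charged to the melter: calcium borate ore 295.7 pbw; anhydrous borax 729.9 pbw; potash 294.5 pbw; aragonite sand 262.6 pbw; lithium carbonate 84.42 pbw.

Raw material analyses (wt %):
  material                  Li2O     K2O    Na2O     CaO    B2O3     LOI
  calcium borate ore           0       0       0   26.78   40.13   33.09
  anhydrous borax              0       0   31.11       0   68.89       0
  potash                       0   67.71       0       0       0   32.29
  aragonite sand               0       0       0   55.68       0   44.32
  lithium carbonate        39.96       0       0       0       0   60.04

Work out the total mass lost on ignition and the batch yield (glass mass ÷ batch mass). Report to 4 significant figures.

LOI loss = 360.0 pbw; glass = 1307 pbw; yield = 78.41%

The intermediate values are shown, rounded to 4 significant digits, as written — each numeric step runs at full precision throughout. Every reported number takes exactly one rounding. Derived quantities, which include five oxide percentages, the yield, glass mass, LOI, the totals, are re-derived at exact precision, as quoted within the problem or the answer, from the weighed amounts on 1307 pbw of glass.
LOI of each material in turn:
  calcium borate ore: 295.7 × 0.3309 = 97.85 pbw
  anhydrous borax: 729.9 × 0 = 0 pbw
  potash: 294.5 × 0.3229 = 95.09 pbw
  aragonite sand: 262.6 × 0.4432 = 116.4 pbw
  lithium carbonate: 84.42 × 0.6004 = 50.69 pbw
Total LOI = 360.0 pbw
Glass = batch − LOI = 1667 − 360.0 = 1307 pbw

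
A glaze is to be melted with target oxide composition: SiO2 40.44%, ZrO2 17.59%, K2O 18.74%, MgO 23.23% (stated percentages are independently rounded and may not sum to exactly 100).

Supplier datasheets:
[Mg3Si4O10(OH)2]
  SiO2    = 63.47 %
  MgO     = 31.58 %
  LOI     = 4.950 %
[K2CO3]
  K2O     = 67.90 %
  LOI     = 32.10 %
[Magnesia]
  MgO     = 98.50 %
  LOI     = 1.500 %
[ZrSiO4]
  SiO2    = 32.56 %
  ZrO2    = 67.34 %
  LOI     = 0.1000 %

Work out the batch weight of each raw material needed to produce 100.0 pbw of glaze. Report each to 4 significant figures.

Intermediates are displayed rounded to four significant figures across the worked steps — all arithmetic runs at full float precision at each step. A single rounding yields every reported figure. The derived quantities are re-derived from the batch weights per 100.0 pbw of glass at full precision (the totals, ignition loss, glass mass, four oxide percentages, the yield), exactly as shown in problem or answer.
Target oxide masses per 100.0 pbw glaze:
  SiO2: 40.44% × 100.0 = 40.44 pbw
  ZrO2: 17.59% × 100.0 = 17.59 pbw
  K2O: 18.74% × 100.0 = 18.74 pbw
  MgO: 23.23% × 100.0 = 23.23 pbw
A balance pass over the oxides, using the reported weights, per the basis as stated (sums match the target masses once rounding is allowed for):
  SiO2: 50.32·0.6347 + 26.12·0.3256 = 40.44 pbw (target 40.44 pbw)
  ZrO2: 26.12·0.6734 = 17.59 pbw (target 17.59 pbw)
  K2O: 27.60·0.6790 = 18.74 pbw (target 18.74 pbw)
  MgO: 50.32·0.3158 + 7.452·0.9850 = 23.23 pbw (target 23.23 pbw)
Glass-mass bookkeeping: total charge less LOI = 100.0 pbw (summing oxide targets gives 100.0 pbw; with the basis standing at 100.0 pbw — a pure rounding effect).
Batch grand total — Σ batch = 111.5 pbw; ignition loss, Σ(batch × LOI) = 11.49 pbw; glass ÷ batch gives a yield of 89.70%.

Batch per 100.0 pbw glaze:
  Mg3Si4O10(OH)2: 50.32 pbw
  K2CO3: 27.60 pbw
  Magnesia: 7.452 pbw
  ZrSiO4: 26.12 pbw
Total batch = 111.5 pbw; LOI loss = 11.49 pbw; yield = 89.70%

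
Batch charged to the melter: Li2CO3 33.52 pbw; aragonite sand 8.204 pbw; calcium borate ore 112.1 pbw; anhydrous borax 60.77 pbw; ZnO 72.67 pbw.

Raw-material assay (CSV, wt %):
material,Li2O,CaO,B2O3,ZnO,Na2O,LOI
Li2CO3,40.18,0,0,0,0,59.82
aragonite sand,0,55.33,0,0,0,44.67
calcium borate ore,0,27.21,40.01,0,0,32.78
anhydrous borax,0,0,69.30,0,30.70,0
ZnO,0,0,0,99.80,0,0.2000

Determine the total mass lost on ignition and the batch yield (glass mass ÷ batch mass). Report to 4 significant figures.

LOI loss = 60.61 pbw; glass = 226.7 pbw; yield = 78.90%

Working values are shown (rounded to four significant figures) in the working — all internal work carries full float precision through the solve — each reported value is rounded just once; the derived quantities, including glass mass, five oxide percentages, ignition loss, yield, totals, are rebuilt from the batch weights at 226.7 pbw of glass at full float precision, exactly as shown in either problem or answer.
Loss on ignition, line by line:
  Li2CO3: 33.52 × 0.5982 = 20.05 pbw
  aragonite sand: 8.204 × 0.4467 = 3.665 pbw
  calcium borate ore: 112.1 × 0.3278 = 36.75 pbw
  anhydrous borax: 60.77 × 0 = 0 pbw
  ZnO: 72.67 × 0.002000 = 0.1453 pbw
Total LOI = 60.61 pbw
Glass = batch − LOI = 287.3 − 60.61 = 226.7 pbw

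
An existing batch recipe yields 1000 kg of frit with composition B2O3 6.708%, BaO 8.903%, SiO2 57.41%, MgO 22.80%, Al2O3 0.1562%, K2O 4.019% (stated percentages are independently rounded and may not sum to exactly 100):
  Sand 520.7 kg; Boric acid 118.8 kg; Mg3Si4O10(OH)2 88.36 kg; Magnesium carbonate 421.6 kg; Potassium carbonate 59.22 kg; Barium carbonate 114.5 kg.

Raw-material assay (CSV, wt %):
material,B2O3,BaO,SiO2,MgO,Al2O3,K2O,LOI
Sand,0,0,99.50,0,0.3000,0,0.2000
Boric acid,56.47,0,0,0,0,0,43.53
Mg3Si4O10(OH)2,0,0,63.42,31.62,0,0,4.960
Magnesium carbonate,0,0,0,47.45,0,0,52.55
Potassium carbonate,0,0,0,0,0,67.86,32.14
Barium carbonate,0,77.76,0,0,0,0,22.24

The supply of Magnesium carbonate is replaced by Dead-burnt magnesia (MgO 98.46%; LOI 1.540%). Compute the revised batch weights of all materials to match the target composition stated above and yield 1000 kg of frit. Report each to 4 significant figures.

Revised batch per 1000 kg frit:
  Sand: 520.7 kg
  Boric acid: 118.8 kg
  Mg3Si4O10(OH)2: 88.36 kg
  Dead-burnt magnesia: 203.2 kg
  Potassium carbonate: 59.22 kg
  Barium carbonate: 114.5 kg
Total batch = 1105 kg; LOI loss = 104.8 kg

All arithmetic maintains exact precision through every step. Working values are displayed rounded off to 4 significant digits in the printout; every reported number takes a single rounding. All derived quantities are recomputed from the batch weights for 1000 kg of glass in exact precision (the six compositions, LOI, net glass mass, the totals, the yield), as they appear in problem or answer.
Oxide mass targets, per 1000 kg frit:
  B2O3: 6.708% × 1000 = 67.08 kg
  BaO: 8.903% × 1000 = 89.03 kg
  SiO2: 57.41% × 1000 = 574.1 kg
  MgO: 22.80% × 1000 = 228.0 kg
  Al2O3: 0.1562% × 1000 = 1.562 kg
  K2O: 4.019% × 1000 = 40.19 kg
Sums-versus-targets review per the reported batch figures, on the stated basis (oxide sums agree with the targets modulo rounding of the values):
  B2O3: 118.8·0.5647 = 67.09 kg (target 67.08 kg)
  BaO: 114.5·0.7776 = 89.04 kg (target 89.03 kg)
  SiO2: 520.7·0.9950 + 88.36·0.6342 = 574.1 kg (target 574.1 kg)
  MgO: 88.36·0.3162 + 203.2·0.9846 = 228.0 kg (target 228.0 kg)
  Al2O3: 520.7·0.003000 = 1.562 kg (target 1.562 kg)
  K2O: 59.22·0.6786 = 40.19 kg (target 40.19 kg)
The glass-mass cross-check: batch total minus LOI = 1000 kg (the Σ of target masses is 1000 kg; stated basis 1000 kg — differing by rounding only).
Summing the batch: Σ batch = 1105 kg; LOI loss = Σ batch·LOI = 104.8 kg; the yield ratio, glass ÷ batch: 90.52%.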